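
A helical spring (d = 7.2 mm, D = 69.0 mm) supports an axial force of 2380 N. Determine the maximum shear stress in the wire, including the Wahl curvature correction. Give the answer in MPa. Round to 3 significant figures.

Spring index C = D/d = 69.0/7.2 = 9.5833
K_W = (4C−1)/(4C−4) + 0.615/C = 37.333/34.333 + 0.0642 = 1.1516
τ₀ = 8FD/(πd³) = 8·2380·69.0/(π·7.2³) = 1.31376e+06/1172.6 = 1120.4 MPa
τ_max = K·τ₀ = 1.1516 × 1120.4 = 1290.2 MPa

1290 MPa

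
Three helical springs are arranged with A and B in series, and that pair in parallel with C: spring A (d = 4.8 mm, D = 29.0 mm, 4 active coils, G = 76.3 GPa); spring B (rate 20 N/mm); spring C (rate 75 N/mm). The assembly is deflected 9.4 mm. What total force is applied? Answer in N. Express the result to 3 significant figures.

841 N

k_A = Gd⁴/(8D³N_a) = (76.3×10³)(4.8⁴)/(8·29.0³·4) = 51.897 N/mm
Springs A,B series: k_AB = 1/(1/51.897+1/20) = 14.437 N/mm; parallel with C: k_eq = 14.437+75 = 89.437 N/mm
F = k_eq·δ = 89.437·9.4 = 840.7 N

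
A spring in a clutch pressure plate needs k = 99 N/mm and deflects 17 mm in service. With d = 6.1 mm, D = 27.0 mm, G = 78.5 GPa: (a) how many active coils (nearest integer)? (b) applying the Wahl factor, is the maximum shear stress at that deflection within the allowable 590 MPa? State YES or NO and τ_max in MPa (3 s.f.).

(a) 7 coils; (b) NO, τ_max = 689 MPa

N_a = Gd⁴/(8D³k) = (78.5×10³)(6.1⁴)/(8·27.0³·99) = 6.972 → N_a = 7
Actual rate k = Gd⁴/(8D³·7) = 98.607 N/mm
Working load F = kδ = 98.607·17 = 1676.3 N
C = 27.0/6.1 = 4.4262; K_W = (4C−1)/(4C−4)+0.615/C = 1.3578
τ_max = K_W·8FD/(πd³) = 1.3578·507.78 = 689.48 MPa
τ_max > 590 MPa → exceeds allowable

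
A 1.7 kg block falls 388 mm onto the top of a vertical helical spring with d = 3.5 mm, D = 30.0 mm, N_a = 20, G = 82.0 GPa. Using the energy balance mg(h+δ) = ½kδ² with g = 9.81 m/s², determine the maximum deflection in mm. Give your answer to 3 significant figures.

k = Gd⁴/(8D³N_a) = (82.0×10³)(3.5⁴)/(8·30.0³·20) = 2.8484 N/mm
W = mg = 1.7 × 9.81 = 16.677 N
½kδ² − Wδ − Wh = 0 → δ = (W + √(W² + 2kWh))/k
δ = (16.677 + √(278.12 + 36862.3))/2.8484 = (16.677 + 192.72)/2.8484 = 73.513 mm

73.5 mm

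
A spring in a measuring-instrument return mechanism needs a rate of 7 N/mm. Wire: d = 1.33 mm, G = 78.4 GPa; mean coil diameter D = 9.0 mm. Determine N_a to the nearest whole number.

N_a = Gd⁴/(8D³k) = (78.4×10³ × 1.33⁴)/(8 × 9.0³ × 7)
    = 245314 / 40824 = 6.009 → 6 coils

6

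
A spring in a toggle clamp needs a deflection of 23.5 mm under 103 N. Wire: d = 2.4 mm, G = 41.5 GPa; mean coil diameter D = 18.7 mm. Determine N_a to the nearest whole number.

6

Required rate k = F/δ = 103/23.5 = 4.383 N/mm
N_a = Gd⁴/(8D³k) = (41.5×10³ × 2.4⁴)/(8 × 18.7³ × 4.383)
    = 1.37687e+06 / 229290 = 6.005 → 6 coils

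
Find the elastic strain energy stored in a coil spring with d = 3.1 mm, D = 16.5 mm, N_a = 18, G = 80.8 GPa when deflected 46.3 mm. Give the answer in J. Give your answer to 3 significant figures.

k = Gd⁴/(8D³N_a) = (80.8×10³)(3.1⁴)/(8·16.5³·18) = 11.536 N/mm
U = ½kδ² = 0.5 × 11.536 × 46.3² = 12364 N·mm = 12.364 J

12.4 J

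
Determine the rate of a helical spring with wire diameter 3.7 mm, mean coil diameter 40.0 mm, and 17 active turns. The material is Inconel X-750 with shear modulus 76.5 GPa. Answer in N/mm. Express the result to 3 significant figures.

k = Gd⁴/(8D³N_a) = (76.5×10³ × 3.7⁴) / (8 × 40.0³ × 17)
  = 1.43373e+07 / 8.704e+06 = 1.6472 N/mm

1.65 N/mm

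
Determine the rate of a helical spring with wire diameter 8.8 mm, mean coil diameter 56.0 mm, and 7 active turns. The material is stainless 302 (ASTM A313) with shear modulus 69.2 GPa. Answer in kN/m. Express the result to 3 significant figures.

k = Gd⁴/(8D³N_a) = (69.2×10³ × 8.8⁴) / (8 × 56.0³ × 7)
  = 4.14989e+08 / 9.8345e+06 = 42.197 N/mm

42.2 kN/m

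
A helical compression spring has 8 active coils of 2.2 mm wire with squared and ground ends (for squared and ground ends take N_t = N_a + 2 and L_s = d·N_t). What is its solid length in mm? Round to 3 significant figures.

squared and ground ends: N_t = N_a + 2 = 8 + 2 = 10
L_s = d·N_t = 2.2 × 10 = 22 mm

22.0 mm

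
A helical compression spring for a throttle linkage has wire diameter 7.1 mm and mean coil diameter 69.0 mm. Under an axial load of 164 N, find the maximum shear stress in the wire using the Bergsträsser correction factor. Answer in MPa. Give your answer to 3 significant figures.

91.7 MPa

Spring index C = D/d = 69.0/7.1 = 9.7183
K_B = (4C+2)/(4C−3) = 40.873/35.873 = 1.1394
τ₀ = 8FD/(πd³) = 8·164·69.0/(π·7.1³) = 90528/1124.4 = 80.512 MPa
τ_max = K·τ₀ = 1.1394 × 80.512 = 91.733 MPa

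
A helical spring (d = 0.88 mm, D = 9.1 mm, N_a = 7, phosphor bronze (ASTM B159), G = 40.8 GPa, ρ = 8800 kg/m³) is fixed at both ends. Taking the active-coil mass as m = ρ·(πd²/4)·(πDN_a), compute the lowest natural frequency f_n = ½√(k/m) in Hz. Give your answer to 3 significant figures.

368 Hz

k = Gd⁴/(8D³N_a) = (40.8×10³)(0.88⁴)/(8·9.1³·7) = 0.5798 N/mm = 579.8 N/m
Wire length L = πDN_a = π·9.1·7 = 200.12 mm
m = ρ·(πd²/4)·L = 8800 × 0.60821×10⁻⁶ m² × 0.20012 m = 0.0010711 kg
f_n = ½√(k/m) = 0.5·√(579.8/0.0010711) = 0.5·√(5.4132e+05) = 367.87 Hz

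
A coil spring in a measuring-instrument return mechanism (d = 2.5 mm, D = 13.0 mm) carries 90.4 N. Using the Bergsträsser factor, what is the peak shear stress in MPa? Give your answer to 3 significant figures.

245 MPa

Spring index C = D/d = 13.0/2.5 = 5.2000
K_B = (4C+2)/(4C−3) = 22.800/17.800 = 1.2809
τ₀ = 8FD/(πd³) = 8·90.4·13.0/(π·2.5³) = 9401.6/49.087 = 191.53 MPa
τ_max = K·τ₀ = 1.2809 × 191.53 = 245.33 MPa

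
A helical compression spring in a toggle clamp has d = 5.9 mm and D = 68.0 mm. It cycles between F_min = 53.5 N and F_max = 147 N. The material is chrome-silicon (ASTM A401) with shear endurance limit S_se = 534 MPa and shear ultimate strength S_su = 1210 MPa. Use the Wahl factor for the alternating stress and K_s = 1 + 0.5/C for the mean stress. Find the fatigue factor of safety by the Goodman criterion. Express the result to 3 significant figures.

6.41

C = D/d = 68.0/5.9 = 11.5254; K_W = (4C−1)/(4C−4)+0.615/C = 1.1246; K_s = 1+0.5/C = 1.0434
F_a = (F_max−F_min)/2 = 46.75 N; F_m = (F_max+F_min)/2 = 100.25 N
τ_a = K_W·8F_aD/(πd³) = 1.1246 × 39.416 = 44.328 MPa
τ_m = K_s·8F_mD/(πd³) = 1.0434 × 84.523 = 88.19 MPa
Goodman: 1/n_f = τ_a/S_se + τ_m/S_su = 44.328/534 + 88.19/1210 = 0.08301 + 0.07288 = 0.1559
n_f = 1/0.1559 = 6.415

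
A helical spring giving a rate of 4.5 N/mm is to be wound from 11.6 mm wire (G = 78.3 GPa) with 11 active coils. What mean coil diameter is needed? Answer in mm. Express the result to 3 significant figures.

D = (Gd⁴/(8N_a·k))^(1/3) = (78.3×10³·11.6⁴/(8·11·4.5))^(1/3)
  = (3.58013e+06)^(1/3) = 152.9794 mm

153 mm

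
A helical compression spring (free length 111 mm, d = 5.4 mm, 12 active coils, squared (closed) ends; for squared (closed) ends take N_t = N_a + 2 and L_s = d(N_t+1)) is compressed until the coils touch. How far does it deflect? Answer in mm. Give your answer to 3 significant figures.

30.0 mm

N_t = 14; L_s = 5.4·15 = 81 mm
δ_solid = L₀ − L_s = 111 − 81 = 30 mm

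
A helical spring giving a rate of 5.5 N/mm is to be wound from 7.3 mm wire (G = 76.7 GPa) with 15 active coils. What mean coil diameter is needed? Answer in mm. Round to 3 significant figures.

69.1 mm

D = (Gd⁴/(8N_a·k))^(1/3) = (76.7×10³·7.3⁴/(8·15·5.5))^(1/3)
  = (330022)^(1/3) = 69.1058 mm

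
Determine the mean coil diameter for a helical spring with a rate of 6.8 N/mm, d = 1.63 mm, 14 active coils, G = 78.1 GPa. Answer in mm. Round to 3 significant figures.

8.98 mm

D = (Gd⁴/(8N_a·k))^(1/3) = (78.1×10³·1.63⁴/(8·14·6.8))^(1/3)
  = (723.893)^(1/3) = 8.9789 mm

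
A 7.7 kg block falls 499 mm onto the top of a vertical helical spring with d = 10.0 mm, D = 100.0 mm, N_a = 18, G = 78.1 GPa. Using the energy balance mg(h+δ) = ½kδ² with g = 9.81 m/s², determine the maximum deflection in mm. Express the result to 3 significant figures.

133 mm

k = Gd⁴/(8D³N_a) = (78.1×10³)(10.0⁴)/(8·100.0³·18) = 5.4236 N/mm
W = mg = 7.7 × 9.81 = 75.537 N
½kδ² − Wδ − Wh = 0 → δ = (W + √(W² + 2kWh))/k
δ = (75.537 + √(5705.8 + 408864))/5.4236 = (75.537 + 643.87)/5.4236 = 132.64 mm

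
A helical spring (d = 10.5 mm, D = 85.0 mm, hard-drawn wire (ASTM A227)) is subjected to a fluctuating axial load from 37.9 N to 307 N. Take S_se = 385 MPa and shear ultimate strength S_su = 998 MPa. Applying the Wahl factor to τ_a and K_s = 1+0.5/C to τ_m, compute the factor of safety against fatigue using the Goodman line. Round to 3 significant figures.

8.97

C = D/d = 85.0/10.5 = 8.0952; K_W = (4C−1)/(4C−4)+0.615/C = 1.1817; K_s = 1+0.5/C = 1.0618
F_a = (F_max−F_min)/2 = 134.55 N; F_m = (F_max+F_min)/2 = 172.45 N
τ_a = K_W·8F_aD/(πd³) = 1.1817 × 25.158 = 29.729 MPa
τ_m = K_s·8F_mD/(πd³) = 1.0618 × 32.244 = 34.236 MPa
Goodman: 1/n_f = τ_a/S_se + τ_m/S_su = 29.729/385 + 34.236/998 = 0.07722 + 0.03430 = 0.11152
n_f = 1/0.11152 = 8.967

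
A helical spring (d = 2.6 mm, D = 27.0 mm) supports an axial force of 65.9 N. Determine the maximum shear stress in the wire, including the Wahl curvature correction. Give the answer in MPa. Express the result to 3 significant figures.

Spring index C = D/d = 27.0/2.6 = 10.3846
K_W = (4C−1)/(4C−4) + 0.615/C = 40.538/37.538 + 0.0592 = 1.1391
τ₀ = 8FD/(πd³) = 8·65.9·27.0/(π·2.6³) = 14234.4/55.217 = 257.79 MPa
τ_max = K·τ₀ = 1.1391 × 257.79 = 293.66 MPa

294 MPa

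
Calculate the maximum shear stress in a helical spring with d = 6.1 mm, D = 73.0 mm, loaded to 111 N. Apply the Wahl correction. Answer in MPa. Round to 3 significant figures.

102 MPa

Spring index C = D/d = 73.0/6.1 = 11.9672
K_W = (4C−1)/(4C−4) + 0.615/C = 46.869/43.869 + 0.0514 = 1.1198
τ₀ = 8FD/(πd³) = 8·111·73.0/(π·6.1³) = 64824/713.08 = 90.907 MPa
τ_max = K·τ₀ = 1.1198 × 90.907 = 101.8 MPa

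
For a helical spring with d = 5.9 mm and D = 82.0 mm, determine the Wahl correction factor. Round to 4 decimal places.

C = D/d = 82.0/5.9 = 13.8983
K_W = (4C−1)/(4C−4) + 0.615/C = 54.593/51.593 + 0.0443 = 1.1024

1.1024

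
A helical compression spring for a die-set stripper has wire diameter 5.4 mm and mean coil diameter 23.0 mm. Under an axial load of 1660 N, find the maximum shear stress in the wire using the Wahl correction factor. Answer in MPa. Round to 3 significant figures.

Spring index C = D/d = 23.0/5.4 = 4.2593
K_W = (4C−1)/(4C−4) + 0.615/C = 16.037/13.037 + 0.1444 = 1.3745
τ₀ = 8FD/(πd³) = 8·1660·23.0/(π·5.4³) = 305440/494.69 = 617.44 MPa
τ_max = K·τ₀ = 1.3745 × 617.44 = 848.67 MPa

849 MPa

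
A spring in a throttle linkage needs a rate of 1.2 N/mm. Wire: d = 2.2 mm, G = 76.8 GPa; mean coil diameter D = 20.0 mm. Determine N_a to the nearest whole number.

23

N_a = Gd⁴/(8D³k) = (76.8×10³ × 2.2⁴)/(8 × 20.0³ × 1.2)
    = 1.79909e+06 / 76800 = 23.43 → 23 coils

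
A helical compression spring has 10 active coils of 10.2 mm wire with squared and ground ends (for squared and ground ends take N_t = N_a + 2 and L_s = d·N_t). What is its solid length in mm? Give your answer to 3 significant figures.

squared and ground ends: N_t = N_a + 2 = 10 + 2 = 12
L_s = d·N_t = 10.2 × 12 = 122.4 mm

122 mm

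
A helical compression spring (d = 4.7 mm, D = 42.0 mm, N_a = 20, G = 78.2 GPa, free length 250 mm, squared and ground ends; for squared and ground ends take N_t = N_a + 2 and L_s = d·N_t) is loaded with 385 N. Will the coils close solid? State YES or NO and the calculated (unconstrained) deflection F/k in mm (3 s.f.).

k = Gd⁴/(8D³N_a) = (78.2×10³)(4.7⁴)/(8·42.0³·20) = 3.2191 N/mm
N_t = 22; L_s = 4.7·22 = 103.4 mm; δ_solid = L₀ − L_s = 250 − 103.4 = 146.6 mm
δ = F/k = 385/3.2191 = 119.6 mm
δ < δ_solid → spring does not go solid

NO, δ = 120 mm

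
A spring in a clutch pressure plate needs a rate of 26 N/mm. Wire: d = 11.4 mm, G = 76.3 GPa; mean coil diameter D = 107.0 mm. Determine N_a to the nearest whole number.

5

N_a = Gd⁴/(8D³k) = (76.3×10³ × 11.4⁴)/(8 × 107.0³ × 26)
    = 1.28868e+09 / 2.54809e+08 = 5.057 → 5 coils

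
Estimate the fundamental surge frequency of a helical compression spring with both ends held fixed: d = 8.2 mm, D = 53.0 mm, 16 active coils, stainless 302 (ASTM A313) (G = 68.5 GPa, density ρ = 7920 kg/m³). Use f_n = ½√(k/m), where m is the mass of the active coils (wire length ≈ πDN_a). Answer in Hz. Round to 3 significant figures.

60.4 Hz

k = Gd⁴/(8D³N_a) = (68.5×10³)(8.2⁴)/(8·53.0³·16) = 16.252 N/mm = 16252 N/m
Wire length L = πDN_a = π·53.0·16 = 2664.1 mm
m = ρ·(πd²/4)·L = 7920 × 52.81×10⁻⁶ m² × 2.6641 m = 1.1143 kg
f_n = ½√(k/m) = 0.5·√(16252/1.1143) = 0.5·√(14585) = 60.385 Hz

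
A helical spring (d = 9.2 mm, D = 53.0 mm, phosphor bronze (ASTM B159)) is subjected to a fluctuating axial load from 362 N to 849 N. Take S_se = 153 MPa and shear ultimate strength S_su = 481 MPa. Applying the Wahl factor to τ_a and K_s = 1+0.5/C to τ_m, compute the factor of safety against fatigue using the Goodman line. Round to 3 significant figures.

C = D/d = 53.0/9.2 = 5.7609; K_W = (4C−1)/(4C−4)+0.615/C = 1.2643; K_s = 1+0.5/C = 1.0868
F_a = (F_max−F_min)/2 = 243.5 N; F_m = (F_max+F_min)/2 = 605.5 N
τ_a = K_W·8F_aD/(πd³) = 1.2643 × 42.204 = 53.358 MPa
τ_m = K_s·8F_mD/(πd³) = 1.0868 × 104.95 = 114.05 MPa
Goodman: 1/n_f = τ_a/S_se + τ_m/S_su = 53.358/153 + 114.05/481 = 0.34874 + 0.23712 = 0.58586
n_f = 1/0.58586 = 1.707

1.71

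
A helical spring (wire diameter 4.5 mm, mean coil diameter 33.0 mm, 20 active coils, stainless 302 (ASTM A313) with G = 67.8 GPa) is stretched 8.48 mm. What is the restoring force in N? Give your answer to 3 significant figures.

41.0 N

k = Gd⁴/(8D³N_a) = (67.8×10³)(4.5⁴)/(8·33.0³·20) = 4.8352 N/mm
F = k·δ = 4.8352 × 8.48 = 41.003 N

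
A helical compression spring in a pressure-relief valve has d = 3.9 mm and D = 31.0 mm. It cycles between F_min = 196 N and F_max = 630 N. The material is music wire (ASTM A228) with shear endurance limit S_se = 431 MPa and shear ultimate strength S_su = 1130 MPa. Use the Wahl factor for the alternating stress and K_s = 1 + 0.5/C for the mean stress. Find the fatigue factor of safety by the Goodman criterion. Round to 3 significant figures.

C = D/d = 31.0/3.9 = 7.9487; K_W = (4C−1)/(4C−4)+0.615/C = 1.1853; K_s = 1+0.5/C = 1.0629
F_a = (F_max−F_min)/2 = 217 N; F_m = (F_max+F_min)/2 = 413 N
τ_a = K_W·8F_aD/(πd³) = 1.1853 × 288.78 = 342.29 MPa
τ_m = K_s·8F_mD/(πd³) = 1.0629 × 549.61 = 584.19 MPa
Goodman: 1/n_f = τ_a/S_se + τ_m/S_su = 342.29/431 + 584.19/1130 = 0.79418 + 0.51698 = 1.3112
n_f = 1/1.3112 = 0.7627

0.763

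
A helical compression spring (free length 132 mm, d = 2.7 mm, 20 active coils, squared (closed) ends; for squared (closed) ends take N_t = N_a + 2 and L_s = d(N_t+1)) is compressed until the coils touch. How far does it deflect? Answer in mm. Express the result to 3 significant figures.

N_t = 22; L_s = 2.7·23 = 62.1 mm
δ_solid = L₀ − L_s = 132 − 62.1 = 69.9 mm

69.9 mm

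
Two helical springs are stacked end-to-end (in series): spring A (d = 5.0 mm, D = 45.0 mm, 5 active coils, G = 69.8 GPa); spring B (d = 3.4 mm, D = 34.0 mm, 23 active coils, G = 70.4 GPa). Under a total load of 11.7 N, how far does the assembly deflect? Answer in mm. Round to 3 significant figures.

9.97 mm

k_A = Gd⁴/(8D³N_a) = (69.8×10³)(5.0⁴)/(8·45.0³·5) = 11.968 N/mm
k_B = Gd⁴/(8D³N_a) = (70.4×10³)(3.4⁴)/(8·34.0³·23) = 1.3009 N/mm
Series: 1/k_eq = 1/11.968 + 1/1.3009 = 0.85227; k_eq = 1.1733 N/mm
δ = F/k_eq = 11.7/1.1733 = 9.9716 mm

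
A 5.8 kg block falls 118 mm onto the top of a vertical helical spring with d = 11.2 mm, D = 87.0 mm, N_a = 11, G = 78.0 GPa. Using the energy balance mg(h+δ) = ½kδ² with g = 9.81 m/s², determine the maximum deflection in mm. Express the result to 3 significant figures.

28.0 mm

k = Gd⁴/(8D³N_a) = (78.0×10³)(11.2⁴)/(8·87.0³·11) = 21.18 N/mm
W = mg = 5.8 × 9.81 = 56.898 N
½kδ² − Wδ − Wh = 0 → δ = (W + √(W² + 2kWh))/k
δ = (56.898 + √(3237.4 + 284404))/21.18 = (56.898 + 536.32)/21.18 = 28.008 mm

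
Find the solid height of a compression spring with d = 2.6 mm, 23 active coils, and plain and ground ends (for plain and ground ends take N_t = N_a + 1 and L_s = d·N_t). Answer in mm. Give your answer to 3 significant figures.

62.4 mm

plain and ground ends: N_t = N_a + 1 = 23 + 1 = 24
L_s = d·N_t = 2.6 × 24 = 62.4 mm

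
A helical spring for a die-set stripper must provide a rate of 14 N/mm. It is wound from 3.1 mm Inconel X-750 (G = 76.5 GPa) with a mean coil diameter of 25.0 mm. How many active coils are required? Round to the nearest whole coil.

N_a = Gd⁴/(8D³k) = (76.5×10³ × 3.1⁴)/(8 × 25.0³ × 14)
    = 7.06494e+06 / 1.75e+06 = 4.037 → 4 coils

4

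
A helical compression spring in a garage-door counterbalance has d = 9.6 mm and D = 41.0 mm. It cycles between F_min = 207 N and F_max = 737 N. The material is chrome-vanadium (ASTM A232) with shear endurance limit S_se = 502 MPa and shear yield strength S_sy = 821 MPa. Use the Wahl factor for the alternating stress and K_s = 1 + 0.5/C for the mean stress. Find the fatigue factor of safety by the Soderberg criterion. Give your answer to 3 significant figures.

C = D/d = 41.0/9.6 = 4.2708; K_W = (4C−1)/(4C−4)+0.615/C = 1.3733; K_s = 1+0.5/C = 1.1171
F_a = (F_max−F_min)/2 = 265 N; F_m = (F_max+F_min)/2 = 472 N
τ_a = K_W·8F_aD/(πd³) = 1.3733 × 31.272 = 42.946 MPa
τ_m = K_s·8F_mD/(πd³) = 1.1171 × 55.7 = 62.221 MPa
Soderberg: 1/n_f = τ_a/S_se + τ_m/S_sy = 42.946/502 + 62.221/821 = 0.08555 + 0.07579 = 0.16134
n_f = 1/0.16134 = 6.198

6.20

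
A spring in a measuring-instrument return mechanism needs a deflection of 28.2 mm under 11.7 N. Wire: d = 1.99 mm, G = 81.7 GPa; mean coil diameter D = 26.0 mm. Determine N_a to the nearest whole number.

Required rate k = F/δ = 11.7/28.2 = 0.41489 N/mm
N_a = Gd⁴/(8D³k) = (81.7×10³ × 1.99⁴)/(8 × 26.0³ × 0.41489)
    = 1.28125e+06 / 58337.4 = 21.96 → 22 coils

22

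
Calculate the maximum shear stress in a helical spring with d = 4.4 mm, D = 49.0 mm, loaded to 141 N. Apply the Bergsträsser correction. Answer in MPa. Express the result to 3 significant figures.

Spring index C = D/d = 49.0/4.4 = 11.1364
K_B = (4C+2)/(4C−3) = 46.545/41.545 = 1.1204
τ₀ = 8FD/(πd³) = 8·141·49.0/(π·4.4³) = 55272/267.61 = 206.54 MPa
τ_max = K·τ₀ = 1.1204 × 206.54 = 231.39 MPa

231 MPa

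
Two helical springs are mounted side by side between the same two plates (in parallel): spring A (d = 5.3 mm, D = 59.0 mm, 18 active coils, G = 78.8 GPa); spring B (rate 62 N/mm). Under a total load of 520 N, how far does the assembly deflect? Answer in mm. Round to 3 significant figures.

8.11 mm

k_A = Gd⁴/(8D³N_a) = (78.8×10³)(5.3⁴)/(8·59.0³·18) = 2.1024 N/mm
Parallel: k_eq = 2.1024 + 62 = 64.102 N/mm
δ = F/k_eq = 520/64.102 = 8.112 mm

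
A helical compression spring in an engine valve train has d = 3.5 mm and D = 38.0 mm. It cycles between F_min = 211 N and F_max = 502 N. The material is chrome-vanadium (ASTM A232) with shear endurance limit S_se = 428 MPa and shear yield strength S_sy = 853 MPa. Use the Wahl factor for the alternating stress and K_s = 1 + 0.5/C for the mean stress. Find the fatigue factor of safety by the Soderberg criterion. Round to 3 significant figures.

0.539

C = D/d = 38.0/3.5 = 10.8571; K_W = (4C−1)/(4C−4)+0.615/C = 1.1327; K_s = 1+0.5/C = 1.0461
F_a = (F_max−F_min)/2 = 145.5 N; F_m = (F_max+F_min)/2 = 356.5 N
τ_a = K_W·8F_aD/(πd³) = 1.1327 × 328.38 = 371.97 MPa
τ_m = K_s·8F_mD/(πd³) = 1.0461 × 804.6 = 841.65 MPa
Soderberg: 1/n_f = τ_a/S_se + τ_m/S_sy = 371.97/428 + 841.65/853 = 0.86909 + 0.98670 = 1.8558
n_f = 1/1.8558 = 0.5389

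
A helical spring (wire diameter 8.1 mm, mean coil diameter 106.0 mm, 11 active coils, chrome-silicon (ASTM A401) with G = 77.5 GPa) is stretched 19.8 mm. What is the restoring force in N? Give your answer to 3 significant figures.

63.0 N

k = Gd⁴/(8D³N_a) = (77.5×10³)(8.1⁴)/(8·106.0³·11) = 3.183 N/mm
F = k·δ = 3.183 × 19.8 = 63.024 N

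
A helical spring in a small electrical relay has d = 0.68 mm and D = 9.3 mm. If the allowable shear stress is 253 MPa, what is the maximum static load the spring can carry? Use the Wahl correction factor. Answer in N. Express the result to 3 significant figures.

3.04 N

C = D/d = 9.3/0.68 = 13.6765
K_W = (4C−1)/(4C−4) + 0.615/C = 53.706/50.706 + 0.0450 = 1.1041
τ_max = K·8FD/(πd³) → F_max = τ_allow·πd³/(8DK)
F_max = 253·π·0.68³/(8·9.3·1.1041) = 249.92/82.147 = 3.0423 N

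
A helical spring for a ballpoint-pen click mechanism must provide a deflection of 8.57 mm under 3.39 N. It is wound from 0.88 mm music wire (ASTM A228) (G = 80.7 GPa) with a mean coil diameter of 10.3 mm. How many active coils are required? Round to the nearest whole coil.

Required rate k = F/δ = 3.39/8.57 = 0.39557 N/mm
N_a = Gd⁴/(8D³k) = (80.7×10³ × 0.88⁴)/(8 × 10.3³ × 0.39557)
    = 48395.4 / 3457.96 = 14 → 14 coils

14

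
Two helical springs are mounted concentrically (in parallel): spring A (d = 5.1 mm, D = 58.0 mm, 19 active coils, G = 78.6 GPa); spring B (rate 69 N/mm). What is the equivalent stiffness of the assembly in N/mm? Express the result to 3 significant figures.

k_A = Gd⁴/(8D³N_a) = (78.6×10³)(5.1⁴)/(8·58.0³·19) = 1.793 N/mm
Parallel: k_eq = 1.793 + 69 = 70.793 N/mm

70.8 N/mm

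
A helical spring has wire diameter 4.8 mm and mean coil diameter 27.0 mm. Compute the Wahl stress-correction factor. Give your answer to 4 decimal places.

C = D/d = 27.0/4.8 = 5.6250
K_W = (4C−1)/(4C−4) + 0.615/C = 21.500/18.500 + 0.1093 = 1.2715

1.2715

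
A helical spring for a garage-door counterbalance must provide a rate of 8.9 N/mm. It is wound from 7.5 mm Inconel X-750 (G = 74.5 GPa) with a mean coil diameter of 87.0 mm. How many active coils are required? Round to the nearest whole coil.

N_a = Gd⁴/(8D³k) = (74.5×10³ × 7.5⁴)/(8 × 87.0³ × 8.9)
    = 2.35723e+08 / 4.68854e+07 = 5.028 → 5 coils

5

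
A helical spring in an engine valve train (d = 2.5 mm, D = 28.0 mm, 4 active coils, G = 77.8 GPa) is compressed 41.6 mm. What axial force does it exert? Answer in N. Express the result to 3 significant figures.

k = Gd⁴/(8D³N_a) = (77.8×10³)(2.5⁴)/(8·28.0³·4) = 4.3263 N/mm
F = k·δ = 4.3263 × 41.6 = 179.97 N

180 N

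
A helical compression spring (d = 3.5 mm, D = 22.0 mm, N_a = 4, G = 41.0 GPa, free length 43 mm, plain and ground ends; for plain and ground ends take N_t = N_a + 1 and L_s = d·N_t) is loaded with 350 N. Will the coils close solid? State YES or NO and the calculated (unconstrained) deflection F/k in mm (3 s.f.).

k = Gd⁴/(8D³N_a) = (41.0×10³)(3.5⁴)/(8·22.0³·4) = 18.057 N/mm
N_t = 5; L_s = 3.5·5 = 17.5 mm; δ_solid = L₀ − L_s = 43 − 17.5 = 25.5 mm
δ = F/k = 350/18.057 = 19.383 mm
δ < δ_solid → spring does not go solid

NO, δ = 19.4 mm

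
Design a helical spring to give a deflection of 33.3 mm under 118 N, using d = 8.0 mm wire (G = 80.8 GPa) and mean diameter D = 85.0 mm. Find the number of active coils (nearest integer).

19

Required rate k = F/δ = 118/33.3 = 3.5435 N/mm
N_a = Gd⁴/(8D³k) = (80.8×10³ × 8.0⁴)/(8 × 85.0³ × 3.5435)
    = 3.30957e+08 / 1.74094e+07 = 19.01 → 19 coils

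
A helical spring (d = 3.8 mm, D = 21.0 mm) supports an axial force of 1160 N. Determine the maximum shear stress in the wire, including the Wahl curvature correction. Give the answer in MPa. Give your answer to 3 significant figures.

1440 MPa

Spring index C = D/d = 21.0/3.8 = 5.5263
K_W = (4C−1)/(4C−4) + 0.615/C = 21.105/18.105 + 0.1113 = 1.2770
τ₀ = 8FD/(πd³) = 8·1160·21.0/(π·3.8³) = 194880/172.39 = 1130.5 MPa
τ_max = K·τ₀ = 1.2770 × 1130.5 = 1443.6 MPa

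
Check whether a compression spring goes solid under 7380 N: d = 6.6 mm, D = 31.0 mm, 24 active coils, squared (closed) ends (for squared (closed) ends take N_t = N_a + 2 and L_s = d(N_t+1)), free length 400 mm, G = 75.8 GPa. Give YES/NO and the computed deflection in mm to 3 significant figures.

YES, δ = 293 mm

k = Gd⁴/(8D³N_a) = (75.8×10³)(6.6⁴)/(8·31.0³·24) = 25.145 N/mm
N_t = 26; L_s = 6.6·27 = 178.2 mm; δ_solid = L₀ − L_s = 400 − 178.2 = 221.8 mm
δ = F/k = 7380/25.145 = 293.49 mm
δ ≥ δ_solid → spring goes solid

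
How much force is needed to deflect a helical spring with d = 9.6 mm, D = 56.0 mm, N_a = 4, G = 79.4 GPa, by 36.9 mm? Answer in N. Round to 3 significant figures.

k = Gd⁴/(8D³N_a) = (79.4×10³)(9.6⁴)/(8·56.0³·4) = 120 N/mm
F = k·δ = 120 × 36.9 = 4428.1 N

4430 N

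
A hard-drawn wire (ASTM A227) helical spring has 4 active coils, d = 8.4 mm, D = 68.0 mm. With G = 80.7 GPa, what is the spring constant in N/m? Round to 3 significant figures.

39900 N/m

k = Gd⁴/(8D³N_a) = (80.7×10³ × 8.4⁴) / (8 × 68.0³ × 4)
  = 4.01782e+08 / 1.00618e+07 = 39.931 N/mm = 39931 N/m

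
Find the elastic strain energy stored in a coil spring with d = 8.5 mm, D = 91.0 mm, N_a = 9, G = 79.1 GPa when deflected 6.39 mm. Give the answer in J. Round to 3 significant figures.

k = Gd⁴/(8D³N_a) = (79.1×10³)(8.5⁴)/(8·91.0³·9) = 7.6102 N/mm
U = ½kδ² = 0.5 × 7.6102 × 6.39² = 155.37 N·mm = 0.15537 J

0.155 J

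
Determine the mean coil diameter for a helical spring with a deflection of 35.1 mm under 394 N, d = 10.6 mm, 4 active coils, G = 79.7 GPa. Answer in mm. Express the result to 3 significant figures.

141 mm

Required rate k = F/δ = 394/35.1 = 11.225 N/mm
D = (Gd⁴/(8N_a·k))^(1/3) = (79.7×10³·10.6⁴/(8·4·11.225))^(1/3)
  = (2.80119e+06)^(1/3) = 140.9660 mm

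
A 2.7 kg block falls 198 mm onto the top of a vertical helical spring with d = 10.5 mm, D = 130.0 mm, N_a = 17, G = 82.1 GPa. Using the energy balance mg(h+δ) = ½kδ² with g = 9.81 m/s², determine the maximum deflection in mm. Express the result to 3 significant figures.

k = Gd⁴/(8D³N_a) = (82.1×10³)(10.5⁴)/(8·130.0³·17) = 3.3399 N/mm
W = mg = 2.7 × 9.81 = 26.487 N
½kδ² − Wδ − Wh = 0 → δ = (W + √(W² + 2kWh))/k
δ = (26.487 + √(701.56 + 35031.5))/3.3399 = (26.487 + 189.03)/3.3399 = 64.529 mm

64.5 mm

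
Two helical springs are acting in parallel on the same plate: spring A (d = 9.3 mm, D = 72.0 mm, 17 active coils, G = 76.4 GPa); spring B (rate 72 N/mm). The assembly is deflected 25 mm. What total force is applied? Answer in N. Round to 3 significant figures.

k_A = Gd⁴/(8D³N_a) = (76.4×10³)(9.3⁴)/(8·72.0³·17) = 11.259 N/mm
Parallel: k_eq = 11.259 + 72 = 83.259 N/mm
F = k_eq·δ = 83.259·25 = 2081.5 N

2080 N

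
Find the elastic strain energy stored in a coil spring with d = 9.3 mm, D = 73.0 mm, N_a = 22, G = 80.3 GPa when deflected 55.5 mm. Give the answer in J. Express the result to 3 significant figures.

13.5 J

k = Gd⁴/(8D³N_a) = (80.3×10³)(9.3⁴)/(8·73.0³·22) = 8.7734 N/mm
U = ½kδ² = 0.5 × 8.7734 × 55.5² = 13512 N·mm = 13.512 J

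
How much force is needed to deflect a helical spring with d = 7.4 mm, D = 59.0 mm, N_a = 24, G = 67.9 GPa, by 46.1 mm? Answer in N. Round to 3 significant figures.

k = Gd⁴/(8D³N_a) = (67.9×10³)(7.4⁴)/(8·59.0³·24) = 5.1634 N/mm
F = k·δ = 5.1634 × 46.1 = 238.03 N

238 N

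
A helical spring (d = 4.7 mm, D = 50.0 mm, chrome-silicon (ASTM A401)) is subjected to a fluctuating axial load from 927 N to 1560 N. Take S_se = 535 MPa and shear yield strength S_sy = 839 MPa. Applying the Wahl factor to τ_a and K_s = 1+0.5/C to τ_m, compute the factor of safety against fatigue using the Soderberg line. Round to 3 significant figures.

C = D/d = 50.0/4.7 = 10.6383; K_W = (4C−1)/(4C−4)+0.615/C = 1.1356; K_s = 1+0.5/C = 1.0470
F_a = (F_max−F_min)/2 = 316.5 N; F_m = (F_max+F_min)/2 = 1243.5 N
τ_a = K_W·8F_aD/(πd³) = 1.1356 × 388.14 = 440.78 MPa
τ_m = K_s·8F_mD/(πd³) = 1.0470 × 1525 = 1596.6 MPa
Soderberg: 1/n_f = τ_a/S_se + τ_m/S_sy = 440.78/535 + 1596.6/839 = 0.82389 + 1.90304 = 2.7269
n_f = 1/2.7269 = 0.3667

0.367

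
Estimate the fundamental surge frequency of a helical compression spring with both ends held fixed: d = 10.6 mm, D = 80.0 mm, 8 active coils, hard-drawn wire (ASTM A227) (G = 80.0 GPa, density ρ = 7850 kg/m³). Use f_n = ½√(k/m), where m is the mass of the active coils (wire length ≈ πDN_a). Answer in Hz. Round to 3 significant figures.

74.4 Hz

k = Gd⁴/(8D³N_a) = (80.0×10³)(10.6⁴)/(8·80.0³·8) = 30.822 N/mm = 30822 N/m
Wire length L = πDN_a = π·80.0·8 = 2010.6 mm
m = ρ·(πd²/4)·L = 7850 × 88.247×10⁻⁶ m² × 2.0106 m = 1.3928 kg
f_n = ½√(k/m) = 0.5·√(30822/1.3928) = 0.5·√(22129) = 74.379 Hz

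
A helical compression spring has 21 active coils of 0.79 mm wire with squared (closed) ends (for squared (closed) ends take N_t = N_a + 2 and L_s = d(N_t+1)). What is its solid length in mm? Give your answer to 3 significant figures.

19.0 mm

squared (closed) ends: N_t = N_a + 2 = 21 + 2 = 23
L_s = d·(N_t+1) = 0.79 × 24 = 18.96 mm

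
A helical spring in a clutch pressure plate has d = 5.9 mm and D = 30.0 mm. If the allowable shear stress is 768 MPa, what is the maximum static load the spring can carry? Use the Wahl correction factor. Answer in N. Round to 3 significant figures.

1580 N

C = D/d = 30.0/5.9 = 5.0847
K_W = (4C−1)/(4C−4) + 0.615/C = 19.339/16.339 + 0.1210 = 1.3046
τ_max = K·8FD/(πd³) → F_max = τ_allow·πd³/(8DK)
F_max = 768·π·5.9³/(8·30.0·1.3046) = 4.9553e+05/313.09 = 1582.7 N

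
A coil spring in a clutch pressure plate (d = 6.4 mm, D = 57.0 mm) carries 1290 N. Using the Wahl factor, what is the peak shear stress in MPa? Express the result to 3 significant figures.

Spring index C = D/d = 57.0/6.4 = 8.9062
K_W = (4C−1)/(4C−4) + 0.615/C = 34.625/31.625 + 0.0691 = 1.1639
τ₀ = 8FD/(πd³) = 8·1290·57.0/(π·6.4³) = 588240/823.55 = 714.27 MPa
τ_max = K·τ₀ = 1.1639 × 714.27 = 831.35 MPa

831 MPa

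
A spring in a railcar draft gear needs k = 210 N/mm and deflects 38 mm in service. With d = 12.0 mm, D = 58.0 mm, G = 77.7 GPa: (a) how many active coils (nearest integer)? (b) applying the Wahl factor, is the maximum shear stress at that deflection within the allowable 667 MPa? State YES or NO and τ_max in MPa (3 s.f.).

(a) 5 coils; (b) NO, τ_max = 887 MPa

N_a = Gd⁴/(8D³k) = (77.7×10³)(12.0⁴)/(8·58.0³·210) = 4.915 → N_a = 5
Actual rate k = Gd⁴/(8D³·5) = 206.44 N/mm
Working load F = kδ = 206.44·38 = 7844.9 N
C = 58.0/12.0 = 4.8333; K_W = (4C−1)/(4C−4)+0.615/C = 1.3229
τ_max = K_W·8FD/(πd³) = 1.3229·670.52 = 887.02 MPa
τ_max > 667 MPa → exceeds allowable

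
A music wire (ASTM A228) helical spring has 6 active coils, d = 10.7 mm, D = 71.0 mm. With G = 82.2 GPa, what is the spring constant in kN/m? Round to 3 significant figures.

k = Gd⁴/(8D³N_a) = (82.2×10³ × 10.7⁴) / (8 × 71.0³ × 6)
  = 1.07747e+09 / 1.71797e+07 = 62.718 N/mm

62.7 kN/m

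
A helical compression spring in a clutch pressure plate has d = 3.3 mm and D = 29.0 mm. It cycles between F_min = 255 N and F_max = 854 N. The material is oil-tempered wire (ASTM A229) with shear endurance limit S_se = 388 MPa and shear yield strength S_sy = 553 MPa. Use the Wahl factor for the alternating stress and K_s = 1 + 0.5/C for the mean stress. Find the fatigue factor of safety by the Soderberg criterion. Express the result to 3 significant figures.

C = D/d = 29.0/3.3 = 8.7879; K_W = (4C−1)/(4C−4)+0.615/C = 1.1663; K_s = 1+0.5/C = 1.0569
F_a = (F_max−F_min)/2 = 299.5 N; F_m = (F_max+F_min)/2 = 554.5 N
τ_a = K_W·8F_aD/(πd³) = 1.1663 × 615.45 = 717.79 MPa
τ_m = K_s·8F_mD/(πd³) = 1.0569 × 1139.5 = 1204.3 MPa
Soderberg: 1/n_f = τ_a/S_se + τ_m/S_sy = 717.79/388 + 1204.3/553 = 1.84998 + 2.17774 = 4.0277
n_f = 1/4.0277 = 0.2483

0.248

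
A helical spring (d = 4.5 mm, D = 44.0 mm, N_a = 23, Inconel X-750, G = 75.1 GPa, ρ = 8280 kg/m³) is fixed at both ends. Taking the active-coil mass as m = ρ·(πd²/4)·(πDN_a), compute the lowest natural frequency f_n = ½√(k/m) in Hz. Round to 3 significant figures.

k = Gd⁴/(8D³N_a) = (75.1×10³)(4.5⁴)/(8·44.0³·23) = 1.9648 N/mm = 1964.8 N/m
Wire length L = πDN_a = π·44.0·23 = 3179.3 mm
m = ρ·(πd²/4)·L = 8280 × 15.904×10⁻⁶ m² × 3.1793 m = 0.41867 kg
f_n = ½√(k/m) = 0.5·√(1964.8/0.41867) = 0.5·√(4692.9) = 34.252 Hz

34.3 Hz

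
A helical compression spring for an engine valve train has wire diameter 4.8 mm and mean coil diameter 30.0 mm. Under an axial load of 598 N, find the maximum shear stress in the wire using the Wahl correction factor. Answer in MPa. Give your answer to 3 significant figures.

513 MPa

Spring index C = D/d = 30.0/4.8 = 6.2500
K_W = (4C−1)/(4C−4) + 0.615/C = 24.000/21.000 + 0.0984 = 1.2413
τ₀ = 8FD/(πd³) = 8·598·30.0/(π·4.8³) = 143520/347.44 = 413.08 MPa
τ_max = K·τ₀ = 1.2413 × 413.08 = 512.74 MPa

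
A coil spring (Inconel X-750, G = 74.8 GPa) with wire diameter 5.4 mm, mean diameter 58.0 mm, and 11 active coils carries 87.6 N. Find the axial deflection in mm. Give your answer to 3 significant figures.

k = Gd⁴/(8D³N_a) = (74.8×10³)(5.4⁴)/(8·58.0³·11) = 3.7043 N/mm
δ = F/k = 87.6 / 3.7043 = 23.648 mm

23.6 mm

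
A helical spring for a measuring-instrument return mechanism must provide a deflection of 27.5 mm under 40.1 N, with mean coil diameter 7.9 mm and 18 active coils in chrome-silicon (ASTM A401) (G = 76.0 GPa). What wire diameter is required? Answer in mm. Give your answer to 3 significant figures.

1.08 mm

Required rate k = F/δ = 40.1/27.5 = 1.4582 N/mm
d = (8D³N_a·k / G)^(1/4) = (8·7.9³·18·1.4582 / (76.0×10³))^0.25
  = (1.3622)^0.25 = 1.0803 mm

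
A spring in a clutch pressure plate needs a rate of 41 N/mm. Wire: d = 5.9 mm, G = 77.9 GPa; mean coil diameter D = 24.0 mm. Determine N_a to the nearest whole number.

21

N_a = Gd⁴/(8D³k) = (77.9×10³ × 5.9⁴)/(8 × 24.0³ × 41)
    = 9.43942e+07 / 4.53427e+06 = 20.82 → 21 coils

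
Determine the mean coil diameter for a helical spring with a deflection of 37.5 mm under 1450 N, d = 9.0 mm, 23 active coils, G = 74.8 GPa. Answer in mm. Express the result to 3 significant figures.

41.0 mm

Required rate k = F/δ = 1450/37.5 = 38.667 N/mm
D = (Gd⁴/(8N_a·k))^(1/3) = (74.8×10³·9.0⁴/(8·23·38.667))^(1/3)
  = (68979)^(1/3) = 41.0115 mm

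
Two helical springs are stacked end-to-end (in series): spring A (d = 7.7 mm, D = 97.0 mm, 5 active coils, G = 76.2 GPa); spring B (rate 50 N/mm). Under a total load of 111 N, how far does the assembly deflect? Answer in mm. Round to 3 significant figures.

17.3 mm

k_A = Gd⁴/(8D³N_a) = (76.2×10³)(7.7⁴)/(8·97.0³·5) = 7.3374 N/mm
Series: 1/k_eq = 1/7.3374 + 1/50 = 0.15629; k_eq = 6.3984 N/mm
δ = F/k_eq = 111/6.3984 = 17.348 mm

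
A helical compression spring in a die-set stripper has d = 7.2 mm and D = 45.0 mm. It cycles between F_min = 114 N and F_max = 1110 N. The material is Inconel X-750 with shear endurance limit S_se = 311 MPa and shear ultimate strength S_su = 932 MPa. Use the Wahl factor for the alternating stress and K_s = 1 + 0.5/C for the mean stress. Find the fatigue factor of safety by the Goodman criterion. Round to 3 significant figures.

C = D/d = 45.0/7.2 = 6.2500; K_W = (4C−1)/(4C−4)+0.615/C = 1.2413; K_s = 1+0.5/C = 1.0800
F_a = (F_max−F_min)/2 = 498 N; F_m = (F_max+F_min)/2 = 612 N
τ_a = K_W·8F_aD/(πd³) = 1.2413 × 152.89 = 189.78 MPa
τ_m = K_s·8F_mD/(πd³) = 1.0800 × 187.89 = 202.92 MPa
Goodman: 1/n_f = τ_a/S_se + τ_m/S_su = 189.78/311 + 202.92/932 = 0.61022 + 0.21773 = 0.82795
n_f = 1/0.82795 = 1.208

1.21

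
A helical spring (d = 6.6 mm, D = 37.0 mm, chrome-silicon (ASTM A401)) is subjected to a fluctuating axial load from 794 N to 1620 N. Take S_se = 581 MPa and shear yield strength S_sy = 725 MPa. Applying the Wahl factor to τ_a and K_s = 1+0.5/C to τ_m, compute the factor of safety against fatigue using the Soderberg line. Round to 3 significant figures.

C = D/d = 37.0/6.6 = 5.6061; K_W = (4C−1)/(4C−4)+0.615/C = 1.2725; K_s = 1+0.5/C = 1.0892
F_a = (F_max−F_min)/2 = 413 N; F_m = (F_max+F_min)/2 = 1207 N
τ_a = K_W·8F_aD/(πd³) = 1.2725 × 135.35 = 172.24 MPa
τ_m = K_s·8F_mD/(πd³) = 1.0892 × 395.56 = 430.84 MPa
Soderberg: 1/n_f = τ_a/S_se + τ_m/S_sy = 172.24/581 + 430.84/725 = 0.29645 + 0.59427 = 0.89072
n_f = 1/0.89072 = 1.123

1.12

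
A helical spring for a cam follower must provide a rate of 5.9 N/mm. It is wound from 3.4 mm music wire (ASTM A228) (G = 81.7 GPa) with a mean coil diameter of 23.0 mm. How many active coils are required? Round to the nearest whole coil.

19

N_a = Gd⁴/(8D³k) = (81.7×10³ × 3.4⁴)/(8 × 23.0³ × 5.9)
    = 1.09179e+07 / 574282 = 19.01 → 19 coils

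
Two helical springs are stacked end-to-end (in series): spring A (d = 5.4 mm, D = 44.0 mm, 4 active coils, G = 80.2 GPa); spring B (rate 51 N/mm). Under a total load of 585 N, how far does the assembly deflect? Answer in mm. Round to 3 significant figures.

k_A = Gd⁴/(8D³N_a) = (80.2×10³)(5.4⁴)/(8·44.0³·4) = 25.017 N/mm
Series: 1/k_eq = 1/25.017 + 1/51 = 0.05958; k_eq = 16.784 N/mm
δ = F/k_eq = 585/16.784 = 34.854 mm

34.9 mm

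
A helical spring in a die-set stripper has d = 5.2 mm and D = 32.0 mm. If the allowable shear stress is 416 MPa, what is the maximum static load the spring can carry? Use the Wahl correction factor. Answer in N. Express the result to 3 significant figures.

C = D/d = 32.0/5.2 = 6.1538
K_W = (4C−1)/(4C−4) + 0.615/C = 23.615/20.615 + 0.0999 = 1.2455
τ_max = K·8FD/(πd³) → F_max = τ_allow·πd³/(8DK)
F_max = 416·π·5.2³/(8·32.0·1.2455) = 1.8376e+05/318.84 = 576.35 N

576 N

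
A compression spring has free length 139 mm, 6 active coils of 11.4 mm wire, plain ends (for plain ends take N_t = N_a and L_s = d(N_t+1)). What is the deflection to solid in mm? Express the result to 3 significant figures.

59.2 mm

N_t = 6; L_s = 11.4·7 = 79.8 mm
δ_solid = L₀ − L_s = 139 − 79.8 = 59.2 mm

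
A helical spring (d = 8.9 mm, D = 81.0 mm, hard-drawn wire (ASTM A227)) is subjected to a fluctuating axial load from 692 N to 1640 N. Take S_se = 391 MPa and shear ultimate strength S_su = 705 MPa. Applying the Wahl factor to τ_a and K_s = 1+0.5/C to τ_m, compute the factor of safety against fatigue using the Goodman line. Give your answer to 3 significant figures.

1.08

C = D/d = 81.0/8.9 = 9.1011; K_W = (4C−1)/(4C−4)+0.615/C = 1.1602; K_s = 1+0.5/C = 1.0549
F_a = (F_max−F_min)/2 = 474 N; F_m = (F_max+F_min)/2 = 1166 N
τ_a = K_W·8F_aD/(πd³) = 1.1602 × 138.69 = 160.9 MPa
τ_m = K_s·8F_mD/(πd³) = 1.0549 × 341.16 = 359.9 MPa
Goodman: 1/n_f = τ_a/S_se + τ_m/S_su = 160.9/391 + 359.9/705 = 0.41150 + 0.51050 = 0.922
n_f = 1/0.922 = 1.085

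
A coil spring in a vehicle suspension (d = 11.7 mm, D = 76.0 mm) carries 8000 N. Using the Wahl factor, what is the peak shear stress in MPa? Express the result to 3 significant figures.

Spring index C = D/d = 76.0/11.7 = 6.4957
K_W = (4C−1)/(4C−4) + 0.615/C = 24.983/21.983 + 0.0947 = 1.2311
τ₀ = 8FD/(πd³) = 8·8000·76.0/(π·11.7³) = 4.864e+06/5031.6 = 966.69 MPa
τ_max = K·τ₀ = 1.2311 × 966.69 = 1190.1 MPa

1190 MPa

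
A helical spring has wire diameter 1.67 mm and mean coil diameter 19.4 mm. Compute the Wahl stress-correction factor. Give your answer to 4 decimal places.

C = D/d = 19.4/1.67 = 11.6168
K_W = (4C−1)/(4C−4) + 0.615/C = 45.467/42.467 + 0.0529 = 1.1236

1.1236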